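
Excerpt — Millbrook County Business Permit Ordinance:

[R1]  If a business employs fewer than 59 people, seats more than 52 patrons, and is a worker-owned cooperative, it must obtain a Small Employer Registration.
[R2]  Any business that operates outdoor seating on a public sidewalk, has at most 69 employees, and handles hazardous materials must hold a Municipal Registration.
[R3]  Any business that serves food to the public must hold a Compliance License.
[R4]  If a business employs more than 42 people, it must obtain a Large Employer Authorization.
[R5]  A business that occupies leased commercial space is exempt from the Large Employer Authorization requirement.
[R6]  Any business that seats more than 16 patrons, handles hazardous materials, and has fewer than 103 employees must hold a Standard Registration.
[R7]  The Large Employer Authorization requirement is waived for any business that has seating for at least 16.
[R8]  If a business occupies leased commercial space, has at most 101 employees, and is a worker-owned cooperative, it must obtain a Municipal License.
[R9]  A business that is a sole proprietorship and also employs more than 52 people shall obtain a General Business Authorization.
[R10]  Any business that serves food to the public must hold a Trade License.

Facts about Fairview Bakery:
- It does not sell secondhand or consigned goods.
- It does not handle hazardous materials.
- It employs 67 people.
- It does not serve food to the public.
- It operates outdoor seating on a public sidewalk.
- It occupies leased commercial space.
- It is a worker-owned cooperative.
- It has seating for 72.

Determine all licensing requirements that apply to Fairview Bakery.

Municipal License

[R1] employees 67 ≥ 59; seating 72 > 52; is a worker-owned cooperative → Small Employer Registration not required.
[R2] operates outdoor seating on a public sidewalk; employees 67 ≤ 69; does not handle hazardous materials → Municipal Registration not required.
[R3] does not serve food to the public → Compliance License not required.
[R4] employees 67 > 42 → Large Employer Authorization required.
[R5] occupies leased commercial space → exempt from Large Employer Authorization.
[R6] seating 72 > 16; does not handle hazardous materials; employees 67 < 103 → Standard Registration not required.
[R7] seating 72 ≥ 16 → exempt from Large Employer Authorization.
[R8] occupies leased commercial space; employees 67 ≤ 101; is a worker-owned cooperative → Municipal License required.
[R9] is a worker-owned cooperative (not: is a sole proprietorship); employees 67 > 52 → General Business Authorization not required.
[R10] does not serve food to the public → Trade License not required.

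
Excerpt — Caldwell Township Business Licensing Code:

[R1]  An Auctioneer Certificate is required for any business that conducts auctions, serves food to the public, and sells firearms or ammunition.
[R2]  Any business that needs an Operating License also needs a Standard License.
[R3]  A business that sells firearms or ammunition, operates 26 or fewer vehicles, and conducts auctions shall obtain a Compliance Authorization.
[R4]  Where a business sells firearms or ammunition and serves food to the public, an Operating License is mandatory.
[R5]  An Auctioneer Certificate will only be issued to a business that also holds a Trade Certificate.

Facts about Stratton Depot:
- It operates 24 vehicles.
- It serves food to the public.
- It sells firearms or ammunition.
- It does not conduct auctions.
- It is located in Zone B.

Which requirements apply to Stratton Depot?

[R1] does not conduct auctions; serves food to the public; sells firearms or ammunition → Auctioneer Certificate not required.
[R2] Operating License is required → Standard License also required.
[R3] sells firearms or ammunition; vehicles 24 ≤ 26; does not conduct auctions → Compliance Authorization not required.
[R4] sells firearms or ammunition; serves food to the public → Operating License required.
[R5] Auctioneer Certificate is not required → no effect.

Operating License, Standard License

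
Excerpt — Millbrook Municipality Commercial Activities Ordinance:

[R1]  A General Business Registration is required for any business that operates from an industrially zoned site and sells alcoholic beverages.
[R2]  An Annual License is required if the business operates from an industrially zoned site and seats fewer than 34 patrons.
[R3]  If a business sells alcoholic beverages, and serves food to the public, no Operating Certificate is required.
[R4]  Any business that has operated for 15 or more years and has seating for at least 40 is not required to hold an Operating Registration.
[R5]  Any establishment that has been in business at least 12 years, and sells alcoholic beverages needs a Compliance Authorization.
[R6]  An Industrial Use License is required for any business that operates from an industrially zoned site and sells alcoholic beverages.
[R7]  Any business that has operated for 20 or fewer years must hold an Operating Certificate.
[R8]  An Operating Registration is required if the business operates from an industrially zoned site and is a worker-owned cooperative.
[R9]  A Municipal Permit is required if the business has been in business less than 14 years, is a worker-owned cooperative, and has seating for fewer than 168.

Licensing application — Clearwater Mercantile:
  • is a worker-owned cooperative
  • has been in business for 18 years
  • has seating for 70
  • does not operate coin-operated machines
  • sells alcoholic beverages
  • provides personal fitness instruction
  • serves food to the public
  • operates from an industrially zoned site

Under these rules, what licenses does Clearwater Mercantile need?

[R1] operates from an industrially zoned site; sells alcoholic beverages → General Business Registration required.
[R2] operates from an industrially zoned site; seating 70 ≥ 34 → Annual License not required.
[R3] sells alcoholic beverages; serves food to the public → exempt from Operating Certificate.
[R4] years in business 18 ≥ 15; seating 70 ≥ 40 → exempt from Operating Registration.
[R5] years in business 18 ≥ 12; sells alcoholic beverages → Compliance Authorization required.
[R6] operates from an industrially zoned site; sells alcoholic beverages → Industrial Use License required.
[R7] years in business 18 ≤ 20 → Operating Certificate required.
[R8] operates from an industrially zoned site; is a worker-owned cooperative → Operating Registration required.
[R9] years in business 18 ≥ 14; is a worker-owned cooperative; seating 70 < 168 → Municipal Permit not required.

Compliance Authorization, General Business Registration, Industrial Use License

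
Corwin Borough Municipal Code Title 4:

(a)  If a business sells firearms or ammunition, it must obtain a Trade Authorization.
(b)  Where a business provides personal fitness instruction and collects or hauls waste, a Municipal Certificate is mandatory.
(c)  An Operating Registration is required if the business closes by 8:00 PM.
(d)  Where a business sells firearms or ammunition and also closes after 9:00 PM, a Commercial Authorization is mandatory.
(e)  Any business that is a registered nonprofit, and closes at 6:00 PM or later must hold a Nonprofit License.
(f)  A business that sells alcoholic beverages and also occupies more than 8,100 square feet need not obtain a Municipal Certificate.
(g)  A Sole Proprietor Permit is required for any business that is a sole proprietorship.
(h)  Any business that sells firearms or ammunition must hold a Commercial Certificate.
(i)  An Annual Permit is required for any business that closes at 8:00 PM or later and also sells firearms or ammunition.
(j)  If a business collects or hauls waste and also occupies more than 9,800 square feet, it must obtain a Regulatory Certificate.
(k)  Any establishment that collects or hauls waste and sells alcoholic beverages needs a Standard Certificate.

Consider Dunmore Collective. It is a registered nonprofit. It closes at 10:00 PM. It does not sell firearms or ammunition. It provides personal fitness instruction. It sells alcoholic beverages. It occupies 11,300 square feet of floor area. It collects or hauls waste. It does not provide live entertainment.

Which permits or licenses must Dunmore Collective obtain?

(a) does not sell firearms or ammunition → Trade Authorization not required.
(b) provides personal fitness instruction; collects or hauls waste → Municipal Certificate required.
(c) closes 10:00 PM, after 8:00 PM → Operating Registration not required.
(d) does not sell firearms or ammunition; closes 10:00 PM, after 9:00 PM → Commercial Authorization not required.
(e) is a registered nonprofit; closes 10:00 PM, after 6:00 PM → Nonprofit License required.
(f) sells alcoholic beverages; floor area 11,300 square feet > 8,100 square feet → exempt from Municipal Certificate.
(g) is a registered nonprofit (not: is a sole proprietorship) → Sole Proprietor Permit not required.
(h) does not sell firearms or ammunition → Commercial Certificate not required.
(i) closes 10:00 PM, after 8:00 PM; does not sell firearms or ammunition → Annual Permit not required.
(j) collects or hauls waste; floor area 11,300 square feet > 9,800 square feet → Regulatory Certificate required.
(k) collects or hauls waste; sells alcoholic beverages → Standard Certificate required.

Nonprofit License, Regulatory Certificate, Standard Certificate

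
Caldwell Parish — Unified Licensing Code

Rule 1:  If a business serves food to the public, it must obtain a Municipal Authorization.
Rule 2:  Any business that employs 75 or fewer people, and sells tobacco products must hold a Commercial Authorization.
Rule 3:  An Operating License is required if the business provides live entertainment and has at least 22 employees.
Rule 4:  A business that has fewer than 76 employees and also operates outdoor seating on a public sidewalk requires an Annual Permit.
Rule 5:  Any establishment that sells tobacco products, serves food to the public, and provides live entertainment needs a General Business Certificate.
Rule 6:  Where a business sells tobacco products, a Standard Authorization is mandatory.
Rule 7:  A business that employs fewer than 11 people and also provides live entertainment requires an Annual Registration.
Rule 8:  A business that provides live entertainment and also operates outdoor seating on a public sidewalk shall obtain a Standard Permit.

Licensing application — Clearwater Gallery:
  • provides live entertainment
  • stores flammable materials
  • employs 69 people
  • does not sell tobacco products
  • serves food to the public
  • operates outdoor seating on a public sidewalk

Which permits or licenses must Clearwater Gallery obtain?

Annual Permit, Municipal Authorization, Operating License, Standard Permit

Rule 1: serves food to the public → Municipal Authorization required.
Rule 2: employees 69 ≤ 75; does not sell tobacco products → Commercial Authorization not required.
Rule 3: provides live entertainment; employees 69 ≥ 22 → Operating License required.
Rule 4: employees 69 < 76; operates outdoor seating on a public sidewalk → Annual Permit required.
Rule 5: does not sell tobacco products; serves food to the public; provides live entertainment → General Business Certificate not required.
Rule 6: does not sell tobacco products → Standard Authorization not required.
Rule 7: employees 69 ≥ 11; provides live entertainment → Annual Registration not required.
Rule 8: provides live entertainment; operates outdoor seating on a public sidewalk → Standard Permit required.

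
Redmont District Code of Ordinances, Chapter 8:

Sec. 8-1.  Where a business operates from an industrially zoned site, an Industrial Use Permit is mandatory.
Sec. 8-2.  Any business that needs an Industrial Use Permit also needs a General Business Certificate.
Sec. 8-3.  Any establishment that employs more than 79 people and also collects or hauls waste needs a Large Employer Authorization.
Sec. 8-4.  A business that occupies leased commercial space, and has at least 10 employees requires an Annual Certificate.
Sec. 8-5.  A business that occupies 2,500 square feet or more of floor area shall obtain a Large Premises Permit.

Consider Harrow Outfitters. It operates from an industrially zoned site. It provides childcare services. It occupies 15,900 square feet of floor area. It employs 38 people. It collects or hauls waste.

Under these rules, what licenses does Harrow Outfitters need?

General Business Certificate, Industrial Use Permit, Large Premises Permit

Sec. 8-1. operates from an industrially zoned site → Industrial Use Permit required.
Sec. 8-2. Industrial Use Permit is required → General Business Certificate also required.
Sec. 8-3. employees 38 ≤ 79; collects or hauls waste → Large Employer Authorization not required.
Sec. 8-4. operates from an industrially zoned site (not: occupies leased commercial space); employees 38 ≥ 10 → Annual Certificate not required.
Sec. 8-5. floor area 15,900 square feet ≥ 2,500 square feet → Large Premises Permit required.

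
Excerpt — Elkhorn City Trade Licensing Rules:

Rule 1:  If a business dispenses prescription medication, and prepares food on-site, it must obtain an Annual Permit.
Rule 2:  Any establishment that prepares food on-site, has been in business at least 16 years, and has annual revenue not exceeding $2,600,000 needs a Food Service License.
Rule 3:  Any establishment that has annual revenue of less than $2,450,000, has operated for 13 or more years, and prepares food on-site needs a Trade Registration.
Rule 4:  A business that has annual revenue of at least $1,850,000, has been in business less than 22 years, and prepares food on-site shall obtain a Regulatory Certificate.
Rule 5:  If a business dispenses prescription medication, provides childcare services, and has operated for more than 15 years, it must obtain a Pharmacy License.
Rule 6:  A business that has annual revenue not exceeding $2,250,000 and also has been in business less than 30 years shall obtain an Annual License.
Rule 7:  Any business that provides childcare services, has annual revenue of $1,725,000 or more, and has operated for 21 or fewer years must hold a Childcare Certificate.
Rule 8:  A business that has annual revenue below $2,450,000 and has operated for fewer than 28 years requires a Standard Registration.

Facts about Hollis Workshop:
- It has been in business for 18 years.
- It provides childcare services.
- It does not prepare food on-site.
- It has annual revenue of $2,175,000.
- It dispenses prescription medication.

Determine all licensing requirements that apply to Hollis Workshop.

Annual License, Childcare Certificate, Pharmacy License, Standard Registration

Rule 1: dispenses prescription medication; does not prepare food on-site → Annual Permit not required.
Rule 2: does not prepare food on-site; years in business 18 ≥ 16; revenue $2,175,000 ≤ $2,600,000 → Food Service License not required.
Rule 3: revenue $2,175,000 < $2,450,000; years in business 18 ≥ 13; does not prepare food on-site → Trade Registration not required.
Rule 4: revenue $2,175,000 ≥ $1,850,000; years in business 18 < 22; does not prepare food on-site → Regulatory Certificate not required.
Rule 5: dispenses prescription medication; provides childcare services; years in business 18 > 15 → Pharmacy License required.
Rule 6: revenue $2,175,000 ≤ $2,250,000; years in business 18 < 30 → Annual License required.
Rule 7: provides childcare services; revenue $2,175,000 ≥ $1,725,000; years in business 18 ≤ 21 → Childcare Certificate required.
Rule 8: revenue $2,175,000 < $2,450,000; years in business 18 < 28 → Standard Registration required.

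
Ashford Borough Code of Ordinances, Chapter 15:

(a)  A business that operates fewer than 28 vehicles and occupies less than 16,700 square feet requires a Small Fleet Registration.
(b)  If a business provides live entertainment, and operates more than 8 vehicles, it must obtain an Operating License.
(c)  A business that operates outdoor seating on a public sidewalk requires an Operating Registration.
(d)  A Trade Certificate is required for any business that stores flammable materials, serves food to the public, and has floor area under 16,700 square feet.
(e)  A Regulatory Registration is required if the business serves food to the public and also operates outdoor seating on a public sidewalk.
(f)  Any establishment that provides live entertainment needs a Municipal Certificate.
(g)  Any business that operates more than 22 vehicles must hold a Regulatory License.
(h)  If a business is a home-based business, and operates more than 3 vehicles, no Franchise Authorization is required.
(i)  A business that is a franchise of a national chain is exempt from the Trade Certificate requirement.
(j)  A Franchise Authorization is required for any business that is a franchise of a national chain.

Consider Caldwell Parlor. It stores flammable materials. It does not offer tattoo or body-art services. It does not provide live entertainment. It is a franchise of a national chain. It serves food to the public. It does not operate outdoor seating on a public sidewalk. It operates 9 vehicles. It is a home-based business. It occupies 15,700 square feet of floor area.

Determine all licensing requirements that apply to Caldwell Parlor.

Small Fleet Registration

(a) vehicles 9 < 28; floor area 15,700 square feet < 16,700 square feet → Small Fleet Registration required.
(b) does not provide live entertainment; vehicles 9 > 8 → Operating License not required.
(c) does not operate outdoor seating on a public sidewalk → Operating Registration not required.
(d) stores flammable materials; serves food to the public; floor area 15,700 square feet < 16,700 square feet → Trade Certificate required.
(e) serves food to the public; does not operate outdoor seating on a public sidewalk → Regulatory Registration not required.
(f) does not provide live entertainment → Municipal Certificate not required.
(g) vehicles 9 ≤ 22 → Regulatory License not required.
(h) is a home-based business; vehicles 9 > 3 → exempt from Franchise Authorization.
(i) is a franchise of a national chain → exempt from Trade Certificate.
(j) is a franchise of a national chain → Franchise Authorization required.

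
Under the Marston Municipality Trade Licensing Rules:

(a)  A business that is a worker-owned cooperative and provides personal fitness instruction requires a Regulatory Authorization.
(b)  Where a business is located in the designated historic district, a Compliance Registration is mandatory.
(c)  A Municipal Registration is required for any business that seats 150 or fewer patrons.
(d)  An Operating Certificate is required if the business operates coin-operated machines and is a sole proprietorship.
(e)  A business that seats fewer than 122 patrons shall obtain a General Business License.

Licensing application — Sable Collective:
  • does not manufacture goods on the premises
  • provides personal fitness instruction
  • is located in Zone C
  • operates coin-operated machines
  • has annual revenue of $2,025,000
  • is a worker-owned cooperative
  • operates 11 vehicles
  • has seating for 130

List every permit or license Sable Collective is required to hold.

(a) is a worker-owned cooperative; provides personal fitness instruction → Regulatory Authorization required.
(b) is located in Zone C (not: is located in the designated historic district) → Compliance Registration not required.
(c) seating 130 ≤ 150 → Municipal Registration required.
(d) operates coin-operated machines; is a worker-owned cooperative (not: is a sole proprietorship) → Operating Certificate not required.
(e) seating 130 ≥ 122 → General Business License not required.

Municipal Registration, Regulatory Authorization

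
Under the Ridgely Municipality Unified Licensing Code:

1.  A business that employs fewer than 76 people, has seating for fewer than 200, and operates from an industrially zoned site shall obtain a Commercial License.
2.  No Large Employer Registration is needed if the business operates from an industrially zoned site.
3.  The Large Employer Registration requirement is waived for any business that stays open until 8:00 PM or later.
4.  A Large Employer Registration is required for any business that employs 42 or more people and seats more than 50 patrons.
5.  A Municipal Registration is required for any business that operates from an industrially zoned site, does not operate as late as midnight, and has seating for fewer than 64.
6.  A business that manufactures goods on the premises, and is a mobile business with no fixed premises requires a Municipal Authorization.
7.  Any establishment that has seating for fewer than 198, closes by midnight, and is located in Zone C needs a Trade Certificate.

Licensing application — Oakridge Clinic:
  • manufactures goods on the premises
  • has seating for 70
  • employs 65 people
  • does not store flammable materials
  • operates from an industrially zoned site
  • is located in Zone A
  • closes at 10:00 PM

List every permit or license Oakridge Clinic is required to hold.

Commercial License

1. employees 65 < 76; seating 70 < 200; operates from an industrially zoned site → Commercial License required.
2. operates from an industrially zoned site → exempt from Large Employer Registration.
3. closes 10:00 PM, after 8:00 PM → exempt from Large Employer Registration.
4. employees 65 ≥ 42; seating 70 > 50 → Large Employer Registration required.
5. operates from an industrially zoned site; closes 10:00 PM, at/before midnight; seating 70 ≥ 64 → Municipal Registration not required.
6. manufactures goods on the premises; operates from an industrially zoned site (not: is a mobile business with no fixed premises) → Municipal Authorization not required.
7. seating 70 < 198; closes 10:00 PM, at/before midnight; is located in Zone A (not: is located in Zone C) → Trade Certificate not required.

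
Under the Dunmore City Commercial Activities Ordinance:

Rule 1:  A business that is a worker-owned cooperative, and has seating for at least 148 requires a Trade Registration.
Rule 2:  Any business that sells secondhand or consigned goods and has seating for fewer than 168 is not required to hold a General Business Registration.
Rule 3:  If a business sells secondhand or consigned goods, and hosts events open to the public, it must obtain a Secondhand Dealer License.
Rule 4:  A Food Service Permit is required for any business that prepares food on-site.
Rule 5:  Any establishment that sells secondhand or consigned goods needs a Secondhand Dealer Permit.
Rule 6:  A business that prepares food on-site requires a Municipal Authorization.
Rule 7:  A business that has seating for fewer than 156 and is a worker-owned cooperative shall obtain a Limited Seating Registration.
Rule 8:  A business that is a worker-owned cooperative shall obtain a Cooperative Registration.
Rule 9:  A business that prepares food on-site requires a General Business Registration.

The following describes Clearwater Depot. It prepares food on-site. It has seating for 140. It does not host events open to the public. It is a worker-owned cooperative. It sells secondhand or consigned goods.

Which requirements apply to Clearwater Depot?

Cooperative Registration, Food Service Permit, Limited Seating Registration, Municipal Authorization, Secondhand Dealer Permit

Rule 1: is a worker-owned cooperative; seating 140 < 148 → Trade Registration not required.
Rule 2: sells secondhand or consigned goods; seating 140 < 168 → exempt from General Business Registration.
Rule 3: sells secondhand or consigned goods; does not host events open to the public → Secondhand Dealer License not required.
Rule 4: prepares food on-site → Food Service Permit required.
Rule 5: sells secondhand or consigned goods → Secondhand Dealer Permit required.
Rule 6: prepares food on-site → Municipal Authorization required.
Rule 7: seating 140 < 156; is a worker-owned cooperative → Limited Seating Registration required.
Rule 8: is a worker-owned cooperative → Cooperative Registration required.
Rule 9: prepares food on-site → General Business Registration required.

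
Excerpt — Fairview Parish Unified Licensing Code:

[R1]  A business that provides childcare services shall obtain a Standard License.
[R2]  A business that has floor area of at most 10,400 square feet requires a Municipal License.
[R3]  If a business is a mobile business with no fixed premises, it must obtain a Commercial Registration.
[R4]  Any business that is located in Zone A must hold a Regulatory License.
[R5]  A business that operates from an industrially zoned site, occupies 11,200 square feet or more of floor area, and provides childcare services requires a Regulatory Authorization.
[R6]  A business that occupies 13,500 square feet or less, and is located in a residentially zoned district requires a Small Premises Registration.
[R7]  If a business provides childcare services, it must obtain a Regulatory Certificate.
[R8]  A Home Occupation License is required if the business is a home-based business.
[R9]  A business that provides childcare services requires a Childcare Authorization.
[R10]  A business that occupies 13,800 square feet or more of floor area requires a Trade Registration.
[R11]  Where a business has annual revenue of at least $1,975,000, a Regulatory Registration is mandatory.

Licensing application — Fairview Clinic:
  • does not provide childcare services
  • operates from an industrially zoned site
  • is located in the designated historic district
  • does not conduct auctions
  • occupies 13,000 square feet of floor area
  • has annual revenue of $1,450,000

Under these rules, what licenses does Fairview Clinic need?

None

[R1] does not provide childcare services → Standard License not required.
[R2] floor area 13,000 square feet > 10,400 square feet → Municipal License not required.
[R3] operates from an industrially zoned site (not: is a mobile business with no fixed premises) → Commercial Registration not required.
[R4] is located in the designated historic district (not: is located in Zone A) → Regulatory License not required.
[R5] operates from an industrially zoned site; floor area 13,000 square feet ≥ 11,200 square feet; does not provide childcare services → Regulatory Authorization not required.
[R6] floor area 13,000 square feet ≤ 13,500 square feet; is located in the designated historic district (not: is located in a residentially zoned district) → Small Premises Registration not required.
[R7] does not provide childcare services → Regulatory Certificate not required.
[R8] operates from an industrially zoned site (not: is a home-based business) → Home Occupation License not required.
[R9] does not provide childcare services → Childcare Authorization not required.
[R10] floor area 13,000 square feet < 13,800 square feet → Trade Registration not required.
[R11] revenue $1,450,000 < $1,975,000 → Regulatory Registration not required.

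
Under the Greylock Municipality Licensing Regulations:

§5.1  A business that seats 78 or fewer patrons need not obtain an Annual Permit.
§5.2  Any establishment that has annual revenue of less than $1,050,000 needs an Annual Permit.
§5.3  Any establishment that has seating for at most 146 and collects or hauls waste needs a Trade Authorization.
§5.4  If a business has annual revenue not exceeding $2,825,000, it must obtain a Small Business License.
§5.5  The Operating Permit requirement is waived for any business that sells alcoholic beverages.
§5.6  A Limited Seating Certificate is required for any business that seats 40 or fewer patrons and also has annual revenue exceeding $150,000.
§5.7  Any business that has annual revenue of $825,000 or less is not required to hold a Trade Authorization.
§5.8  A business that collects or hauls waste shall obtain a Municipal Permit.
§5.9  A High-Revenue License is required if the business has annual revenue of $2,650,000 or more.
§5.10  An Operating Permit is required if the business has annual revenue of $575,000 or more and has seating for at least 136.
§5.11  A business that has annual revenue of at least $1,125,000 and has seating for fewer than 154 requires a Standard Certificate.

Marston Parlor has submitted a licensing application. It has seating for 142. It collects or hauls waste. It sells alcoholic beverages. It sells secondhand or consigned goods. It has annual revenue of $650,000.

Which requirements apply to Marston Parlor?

Annual Permit, Municipal Permit, Small Business License

§5.1 seating 142 > 78 → Annual Permit exemption does not apply.
§5.2 revenue $650,000 < $1,050,000 → Annual Permit required.
§5.3 seating 142 ≤ 146; collects or hauls waste → Trade Authorization required.
§5.4 revenue $650,000 ≤ $2,825,000 → Small Business License required.
§5.5 sells alcoholic beverages → exempt from Operating Permit.
§5.6 seating 142 > 40; revenue $650,000 > $150,000 → Limited Seating Certificate not required.
§5.7 revenue $650,000 ≤ $825,000 → exempt from Trade Authorization.
§5.8 collects or hauls waste → Municipal Permit required.
§5.9 revenue $650,000 < $2,650,000 → High-Revenue License not required.
§5.10 revenue $650,000 ≥ $575,000; seating 142 ≥ 136 → Operating Permit required.
§5.11 revenue $650,000 < $1,125,000; seating 142 < 154 → Standard Certificate not required.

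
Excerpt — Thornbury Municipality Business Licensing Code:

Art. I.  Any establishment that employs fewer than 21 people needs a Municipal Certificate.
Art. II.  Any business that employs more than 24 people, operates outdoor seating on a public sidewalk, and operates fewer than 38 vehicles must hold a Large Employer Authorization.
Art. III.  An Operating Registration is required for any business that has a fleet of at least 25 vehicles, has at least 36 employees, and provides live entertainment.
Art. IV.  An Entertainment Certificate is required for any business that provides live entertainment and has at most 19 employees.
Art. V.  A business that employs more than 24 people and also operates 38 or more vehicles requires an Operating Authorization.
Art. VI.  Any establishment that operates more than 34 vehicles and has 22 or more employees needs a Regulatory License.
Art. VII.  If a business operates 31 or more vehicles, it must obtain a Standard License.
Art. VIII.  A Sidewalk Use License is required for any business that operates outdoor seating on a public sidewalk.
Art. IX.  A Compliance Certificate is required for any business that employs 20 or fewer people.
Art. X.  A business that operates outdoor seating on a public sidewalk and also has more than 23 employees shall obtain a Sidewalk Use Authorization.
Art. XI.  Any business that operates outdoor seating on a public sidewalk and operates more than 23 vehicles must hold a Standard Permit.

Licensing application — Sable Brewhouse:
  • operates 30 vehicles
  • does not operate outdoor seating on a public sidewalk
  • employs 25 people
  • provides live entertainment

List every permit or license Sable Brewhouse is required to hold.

Art. I. employees 25 ≥ 21 → Municipal Certificate not required.
Art. II. employees 25 > 24; does not operate outdoor seating on a public sidewalk; vehicles 30 < 38 → Large Employer Authorization not required.
Art. III. vehicles 30 ≥ 25; employees 25 < 36; provides live entertainment → Operating Registration not required.
Art. IV. provides live entertainment; employees 25 > 19 → Entertainment Certificate not required.
Art. V. employees 25 > 24; vehicles 30 < 38 → Operating Authorization not required.
Art. VI. vehicles 30 ≤ 34; employees 25 ≥ 22 → Regulatory License not required.
Art. VII. vehicles 30 < 31 → Standard License not required.
Art. VIII. does not operate outdoor seating on a public sidewalk → Sidewalk Use License not required.
Art. IX. employees 25 > 20 → Compliance Certificate not required.
Art. X. does not operate outdoor seating on a public sidewalk; employees 25 > 23 → Sidewalk Use Authorization not required.
Art. XI. does not operate outdoor seating on a public sidewalk; vehicles 30 > 23 → Standard Permit not required.

None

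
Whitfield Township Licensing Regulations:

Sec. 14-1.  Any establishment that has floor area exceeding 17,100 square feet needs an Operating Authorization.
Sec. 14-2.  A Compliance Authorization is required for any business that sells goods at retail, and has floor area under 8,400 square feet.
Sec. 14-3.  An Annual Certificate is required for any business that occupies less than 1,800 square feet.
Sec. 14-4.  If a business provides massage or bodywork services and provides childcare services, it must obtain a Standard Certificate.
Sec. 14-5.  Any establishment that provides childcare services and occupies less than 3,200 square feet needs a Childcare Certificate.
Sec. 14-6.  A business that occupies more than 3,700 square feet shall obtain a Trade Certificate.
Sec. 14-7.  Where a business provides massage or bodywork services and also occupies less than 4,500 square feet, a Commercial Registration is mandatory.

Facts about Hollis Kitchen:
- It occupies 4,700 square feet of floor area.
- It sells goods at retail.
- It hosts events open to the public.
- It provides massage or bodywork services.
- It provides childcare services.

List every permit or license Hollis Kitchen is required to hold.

Compliance Authorization, Standard Certificate, Trade Certificate

Sec. 14-1. floor area 4,700 square feet ≤ 17,100 square feet → Operating Authorization not required.
Sec. 14-2. sells goods at retail; floor area 4,700 square feet < 8,400 square feet → Compliance Authorization required.
Sec. 14-3. floor area 4,700 square feet ≥ 1,800 square feet → Annual Certificate not required.
Sec. 14-4. provides massage or bodywork services; provides childcare services → Standard Certificate required.
Sec. 14-5. provides childcare services; floor area 4,700 square feet ≥ 3,200 square feet → Childcare Certificate not required.
Sec. 14-6. floor area 4,700 square feet > 3,700 square feet → Trade Certificate required.
Sec. 14-7. provides massage or bodywork services; floor area 4,700 square feet ≥ 4,500 square feet → Commercial Registration not required.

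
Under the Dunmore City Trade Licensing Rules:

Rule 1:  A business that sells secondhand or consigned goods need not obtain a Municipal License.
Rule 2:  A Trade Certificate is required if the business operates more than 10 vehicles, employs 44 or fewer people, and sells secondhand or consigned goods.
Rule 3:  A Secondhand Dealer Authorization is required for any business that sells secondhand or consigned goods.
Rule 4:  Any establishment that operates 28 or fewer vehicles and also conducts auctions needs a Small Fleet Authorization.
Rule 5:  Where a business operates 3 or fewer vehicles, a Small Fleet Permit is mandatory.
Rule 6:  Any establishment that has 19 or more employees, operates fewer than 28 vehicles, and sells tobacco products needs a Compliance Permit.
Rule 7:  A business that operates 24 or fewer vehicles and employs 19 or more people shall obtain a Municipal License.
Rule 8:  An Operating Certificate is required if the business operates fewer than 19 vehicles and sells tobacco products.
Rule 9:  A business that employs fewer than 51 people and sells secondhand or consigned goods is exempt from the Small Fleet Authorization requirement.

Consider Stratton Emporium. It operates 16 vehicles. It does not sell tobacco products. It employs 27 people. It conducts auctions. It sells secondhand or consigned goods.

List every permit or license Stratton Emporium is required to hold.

Rule 1: sells secondhand or consigned goods → exempt from Municipal License.
Rule 2: vehicles 16 > 10; employees 27 ≤ 44; sells secondhand or consigned goods → Trade Certificate required.
Rule 3: sells secondhand or consigned goods → Secondhand Dealer Authorization required.
Rule 4: vehicles 16 ≤ 28; conducts auctions → Small Fleet Authorization required.
Rule 5: vehicles 16 > 3 → Small Fleet Permit not required.
Rule 6: employees 27 ≥ 19; vehicles 16 < 28; does not sell tobacco products → Compliance Permit not required.
Rule 7: vehicles 16 ≤ 24; employees 27 ≥ 19 → Municipal License required.
Rule 8: vehicles 16 < 19; does not sell tobacco products → Operating Certificate not required.
Rule 9: employees 27 < 51; sells secondhand or consigned goods → exempt from Small Fleet Authorization.

Secondhand Dealer Authorization, Trade Certificate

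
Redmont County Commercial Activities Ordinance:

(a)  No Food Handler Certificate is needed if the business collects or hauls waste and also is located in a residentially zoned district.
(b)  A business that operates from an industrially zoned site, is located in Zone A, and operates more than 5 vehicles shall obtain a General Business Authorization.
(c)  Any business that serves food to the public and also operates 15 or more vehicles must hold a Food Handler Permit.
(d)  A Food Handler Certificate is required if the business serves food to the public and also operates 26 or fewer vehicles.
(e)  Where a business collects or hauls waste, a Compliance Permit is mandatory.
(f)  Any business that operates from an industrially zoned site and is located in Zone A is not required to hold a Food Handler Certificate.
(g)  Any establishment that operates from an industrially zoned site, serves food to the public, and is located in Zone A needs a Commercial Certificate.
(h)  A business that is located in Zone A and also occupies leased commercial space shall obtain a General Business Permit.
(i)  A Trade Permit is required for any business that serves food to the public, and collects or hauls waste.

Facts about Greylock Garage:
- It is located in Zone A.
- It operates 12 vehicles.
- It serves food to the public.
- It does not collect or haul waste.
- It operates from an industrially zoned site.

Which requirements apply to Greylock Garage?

(a) does not collect or haul waste; is located in Zone A (not: is located in a residentially zoned district) → Food Handler Certificate exemption does not apply.
(b) operates from an industrially zoned site; is located in Zone A; vehicles 12 > 5 → General Business Authorization required.
(c) serves food to the public; vehicles 12 < 15 → Food Handler Permit not required.
(d) serves food to the public; vehicles 12 ≤ 26 → Food Handler Certificate required.
(e) does not collect or haul waste → Compliance Permit not required.
(f) operates from an industrially zoned site; is located in Zone A → exempt from Food Handler Certificate.
(g) operates from an industrially zoned site; serves food to the public; is located in Zone A → Commercial Certificate required.
(h) is located in Zone A; operates from an industrially zoned site (not: occupies leased commercial space) → General Business Permit not required.
(i) serves food to the public; does not collect or haul waste → Trade Permit not required.

Commercial Certificate, General Business Authorization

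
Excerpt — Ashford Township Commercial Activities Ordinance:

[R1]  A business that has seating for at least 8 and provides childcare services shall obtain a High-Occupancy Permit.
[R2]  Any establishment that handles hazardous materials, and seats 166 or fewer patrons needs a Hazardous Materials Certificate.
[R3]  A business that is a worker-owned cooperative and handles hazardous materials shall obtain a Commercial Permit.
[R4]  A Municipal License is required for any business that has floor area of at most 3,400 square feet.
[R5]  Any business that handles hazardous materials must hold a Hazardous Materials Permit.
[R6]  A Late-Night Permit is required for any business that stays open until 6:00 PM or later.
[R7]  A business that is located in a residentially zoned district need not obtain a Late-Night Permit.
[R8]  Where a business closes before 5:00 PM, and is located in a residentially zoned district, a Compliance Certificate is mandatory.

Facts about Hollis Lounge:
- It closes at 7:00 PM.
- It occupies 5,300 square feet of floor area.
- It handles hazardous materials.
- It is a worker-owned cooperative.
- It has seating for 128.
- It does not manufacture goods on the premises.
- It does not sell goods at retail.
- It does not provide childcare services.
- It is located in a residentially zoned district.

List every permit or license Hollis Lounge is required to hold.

[R1] seating 128 ≥ 8; does not provide childcare services → High-Occupancy Permit not required.
[R2] handles hazardous materials; seating 128 ≤ 166 → Hazardous Materials Certificate required.
[R3] is a worker-owned cooperative; handles hazardous materials → Commercial Permit required.
[R4] floor area 5,300 square feet > 3,400 square feet → Municipal License not required.
[R5] handles hazardous materials → Hazardous Materials Permit required.
[R6] closes 7:00 PM, after 6:00 PM → Late-Night Permit required.
[R7] is located in a residentially zoned district → exempt from Late-Night Permit.
[R8] closes 7:00 PM, after 5:00 PM; is located in a residentially zoned district → Compliance Certificate not required.

Commercial Permit, Hazardous Materials Certificate, Hazardous Materials Permit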